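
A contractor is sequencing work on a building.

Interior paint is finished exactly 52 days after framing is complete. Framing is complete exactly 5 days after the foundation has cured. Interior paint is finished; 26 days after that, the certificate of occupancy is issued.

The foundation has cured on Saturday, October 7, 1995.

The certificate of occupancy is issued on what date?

Friday, December 29, 1995

The foundation has cured: Oct 7, 1995.
Framing is complete: Oct 7, 1995 + 5 days = Oct 12, 1995.
Interior paint is finished: Oct 12, 1995 + 52 days = Dec 3, 1995.
The certificate of occupancy is issued: Dec 3, 1995 + 26 days = Dec 29, 1995.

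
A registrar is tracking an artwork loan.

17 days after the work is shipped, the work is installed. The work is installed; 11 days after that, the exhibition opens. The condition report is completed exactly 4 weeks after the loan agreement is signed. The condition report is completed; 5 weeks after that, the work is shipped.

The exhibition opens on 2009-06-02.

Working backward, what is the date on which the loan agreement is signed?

2009-03-03

The exhibition opens: Jun 2, 2009.
The work is installed: Jun 2, 2009 − 11 days = May 22, 2009.
The work is shipped: May 22, 2009 − 17 days = May 5, 2009.
The condition report is completed: May 5, 2009 − 5 weeks = Mar 31, 2009.
The loan agreement is signed: Mar 31, 2009 − 4 weeks = Mar 3, 2009.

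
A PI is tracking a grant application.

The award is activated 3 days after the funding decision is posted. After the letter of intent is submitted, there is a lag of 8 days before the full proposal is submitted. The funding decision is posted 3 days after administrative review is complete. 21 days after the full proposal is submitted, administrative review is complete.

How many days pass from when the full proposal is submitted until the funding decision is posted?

Causal path: the full proposal is submitted → administrative review is complete → the funding decision is posted.
Total delay along the path: 21 + 3 = 24 days.

24 days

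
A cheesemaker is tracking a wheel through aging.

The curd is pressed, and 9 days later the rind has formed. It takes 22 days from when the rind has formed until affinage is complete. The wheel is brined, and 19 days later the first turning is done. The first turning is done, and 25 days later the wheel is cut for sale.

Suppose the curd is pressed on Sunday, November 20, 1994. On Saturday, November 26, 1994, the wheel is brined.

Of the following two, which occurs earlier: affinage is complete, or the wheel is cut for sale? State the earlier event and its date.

Affinage is complete — Wednesday, December 21, 1994

The curd is pressed: Nov 20, 1994.
The rind has formed: Nov 20, 1994 + 9 days = Nov 29, 1994.
Affinage is complete: Nov 29, 1994 + 22 days = Dec 21, 1994.
The wheel is brined: Nov 26, 1994.
The first turning is done: Nov 26, 1994 + 19 days = Dec 15, 1994.
The wheel is cut for sale: Dec 15, 1994 + 25 days = Jan 9, 1995.
Comparing: affinage is complete on Dec 21, 1994 vs the wheel is cut for sale on Jan 9, 1995. Earlier: affinage is complete.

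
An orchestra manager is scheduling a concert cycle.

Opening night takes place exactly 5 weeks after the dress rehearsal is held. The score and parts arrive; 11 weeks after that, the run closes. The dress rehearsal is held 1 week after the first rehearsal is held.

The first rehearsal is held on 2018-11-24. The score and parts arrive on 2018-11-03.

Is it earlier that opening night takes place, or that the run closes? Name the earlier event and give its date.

Opening night takes place — 2019-01-05

The first rehearsal is held: Nov 24, 2018.
The dress rehearsal is held: Nov 24, 2018 + 1 week = Dec 1, 2018.
Opening night takes place: Dec 1, 2018 + 5 weeks = Jan 5, 2019.
The score and parts arrive: Nov 3, 2018.
The run closes: Nov 3, 2018 + 11 weeks = Jan 19, 2019.
Comparing: opening night takes place on Jan 5, 2019 vs the run closes on Jan 19, 2019. Earlier: opening night takes place.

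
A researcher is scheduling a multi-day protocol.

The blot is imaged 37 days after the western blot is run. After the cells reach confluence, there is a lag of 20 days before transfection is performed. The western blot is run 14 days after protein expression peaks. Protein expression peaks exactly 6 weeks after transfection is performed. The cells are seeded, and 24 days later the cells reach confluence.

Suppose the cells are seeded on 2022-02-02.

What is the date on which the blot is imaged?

The cells are seeded: Feb 2, 2022.
The cells reach confluence: Feb 2, 2022 + 24 days = Feb 26, 2022.
Transfection is performed: Feb 26, 2022 + 20 days = Mar 18, 2022.
Protein expression peaks: Mar 18, 2022 + 6 weeks = Apr 29, 2022.
The western blot is run: Apr 29, 2022 + 14 days = May 13, 2022.
The blot is imaged: May 13, 2022 + 37 days = Jun 19, 2022.

2022-06-19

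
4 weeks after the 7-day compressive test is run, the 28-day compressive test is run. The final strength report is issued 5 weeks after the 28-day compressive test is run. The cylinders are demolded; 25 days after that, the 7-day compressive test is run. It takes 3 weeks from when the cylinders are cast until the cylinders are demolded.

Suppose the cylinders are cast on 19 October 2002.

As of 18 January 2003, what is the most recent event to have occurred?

The cylinders are cast: Oct 19, 2002.
The cylinders are demolded: Oct 19, 2002 + 3 weeks = Nov 9, 2002.
The 7-day compressive test is run: Nov 9, 2002 + 25 days = Dec 4, 2002.
The 28-day compressive test is run: Dec 4, 2002 + 4 weeks = Jan 1, 2003.
The final strength report is issued: Jan 1, 2003 + 5 weeks = Feb 5, 2003.
Jan 18, 2003 falls between when the 28-day compressive test is run (Jan 1, 2003) and when the final strength report is issued (Feb 5, 2003).

The 28-day compressive test is run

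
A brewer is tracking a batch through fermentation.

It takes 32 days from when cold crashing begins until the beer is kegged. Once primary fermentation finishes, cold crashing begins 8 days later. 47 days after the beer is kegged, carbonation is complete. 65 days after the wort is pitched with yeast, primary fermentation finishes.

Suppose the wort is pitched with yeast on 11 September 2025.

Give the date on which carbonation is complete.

10 February 2026

The wort is pitched with yeast: Sep 11, 2025.
Primary fermentation finishes: Sep 11, 2025 + 65 days = Nov 15, 2025.
Cold crashing begins: Nov 15, 2025 + 8 days = Nov 23, 2025.
The beer is kegged: Nov 23, 2025 + 32 days = Dec 25, 2025.
Carbonation is complete: Dec 25, 2025 + 47 days = Feb 10, 2026.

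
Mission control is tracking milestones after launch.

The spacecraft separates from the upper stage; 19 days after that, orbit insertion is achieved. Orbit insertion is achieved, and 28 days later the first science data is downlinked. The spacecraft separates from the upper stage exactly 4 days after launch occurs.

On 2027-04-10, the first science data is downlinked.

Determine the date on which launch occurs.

2027-02-18

The first science data is downlinked: Apr 10, 2027.
Orbit insertion is achieved: Apr 10, 2027 − 28 days = Mar 13, 2027.
The spacecraft separates from the upper stage: Mar 13, 2027 − 19 days = Feb 22, 2027.
Launch occurs: Feb 22, 2027 − 4 days = Feb 18, 2027.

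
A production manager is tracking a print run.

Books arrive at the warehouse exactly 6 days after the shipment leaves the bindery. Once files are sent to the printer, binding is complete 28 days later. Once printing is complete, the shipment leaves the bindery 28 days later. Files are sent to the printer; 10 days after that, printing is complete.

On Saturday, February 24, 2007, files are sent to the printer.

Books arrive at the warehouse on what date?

Monday, April 9, 2007

Files are sent to the printer: Feb 24, 2007.
Printing is complete: Feb 24, 2007 + 10 days = Mar 6, 2007.
The shipment leaves the bindery: Mar 6, 2007 + 28 days = Apr 3, 2007.
Books arrive at the warehouse: Apr 3, 2007 + 6 days = Apr 9, 2007.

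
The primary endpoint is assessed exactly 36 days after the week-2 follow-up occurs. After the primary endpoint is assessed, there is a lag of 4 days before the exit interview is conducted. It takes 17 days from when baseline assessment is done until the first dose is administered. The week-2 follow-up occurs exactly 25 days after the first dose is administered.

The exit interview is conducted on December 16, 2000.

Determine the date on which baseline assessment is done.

September 25, 2000

The exit interview is conducted: Dec 16, 2000.
The primary endpoint is assessed: Dec 16, 2000 − 4 days = Dec 12, 2000.
The week-2 follow-up occurs: Dec 12, 2000 − 36 days = Nov 6, 2000.
The first dose is administered: Nov 6, 2000 − 25 days = Oct 12, 2000.
Baseline assessment is done: Oct 12, 2000 − 17 days = Sep 25, 2000.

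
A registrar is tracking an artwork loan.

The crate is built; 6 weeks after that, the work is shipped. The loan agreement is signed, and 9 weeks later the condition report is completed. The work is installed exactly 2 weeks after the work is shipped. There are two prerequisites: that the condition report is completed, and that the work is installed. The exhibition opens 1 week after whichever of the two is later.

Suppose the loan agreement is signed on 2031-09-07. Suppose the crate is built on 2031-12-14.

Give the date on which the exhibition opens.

The loan agreement is signed: Sep 7, 2031.
The condition report is completed: Sep 7, 2031 + 9 weeks = Nov 9, 2031.
The crate is built: Dec 14, 2031.
The work is shipped: Dec 14, 2031 + 6 weeks = Jan 25, 2032.
The work is installed: Jan 25, 2032 + 2 weeks = Feb 8, 2032.
Both prerequisites met — the condition report is completed (Nov 9, 2031), the work is installed (Feb 8, 2032); the later is Feb 8, 2032.
The exhibition opens: Feb 8, 2032 + 1 week = Feb 15, 2032.

2032-02-15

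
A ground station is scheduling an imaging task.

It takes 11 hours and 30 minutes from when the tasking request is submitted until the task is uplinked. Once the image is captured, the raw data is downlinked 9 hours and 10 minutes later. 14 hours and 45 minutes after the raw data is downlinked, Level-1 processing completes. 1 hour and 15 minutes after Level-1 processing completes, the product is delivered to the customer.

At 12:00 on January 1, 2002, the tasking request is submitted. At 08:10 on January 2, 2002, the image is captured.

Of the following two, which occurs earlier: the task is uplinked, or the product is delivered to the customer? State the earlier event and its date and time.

The task is uplinked — 23:30 on January 1, 2002

The tasking request is submitted: 12:00 Jan 1, 2002.
The task is uplinked: 12:00 Jan 1, 2002 + 11h30m = 23:30 Jan 1, 2002.
The image is captured: 08:10 Jan 2, 2002.
The raw data is downlinked: 08:10 Jan 2, 2002 + 9h10m = 17:20 Jan 2, 2002.
Level-1 processing completes: 17:20 Jan 2, 2002 + 14h45m = 08:05 Jan 3, 2002.
The product is delivered to the customer: 08:05 Jan 3, 2002 + 1h15m = 09:20 Jan 3, 2002.
Comparing: the task is uplinked at 23:30 Jan 1, 2002 vs the product is delivered to the customer at 09:20 Jan 3, 2002. Earlier: the task is uplinked.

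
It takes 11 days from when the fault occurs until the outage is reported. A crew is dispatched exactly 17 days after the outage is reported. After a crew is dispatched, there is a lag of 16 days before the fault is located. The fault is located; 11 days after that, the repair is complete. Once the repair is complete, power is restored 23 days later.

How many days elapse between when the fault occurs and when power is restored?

78 days

Causal path: the fault occurs → the outage is reported → a crew is dispatched → the fault is located → the repair is complete → power is restored.
Total delay along the path: 11 + 17 + 16 + 11 + 23 = 78 days.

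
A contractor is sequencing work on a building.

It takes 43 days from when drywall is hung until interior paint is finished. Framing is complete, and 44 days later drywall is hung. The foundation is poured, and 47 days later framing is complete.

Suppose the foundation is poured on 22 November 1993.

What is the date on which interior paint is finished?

The foundation is poured: Nov 22, 1993.
Framing is complete: Nov 22, 1993 + 47 days = Jan 8, 1994.
Drywall is hung: Jan 8, 1994 + 44 days = Feb 21, 1994.
Interior paint is finished: Feb 21, 1994 + 43 days = Apr 5, 1994.

5 April 1994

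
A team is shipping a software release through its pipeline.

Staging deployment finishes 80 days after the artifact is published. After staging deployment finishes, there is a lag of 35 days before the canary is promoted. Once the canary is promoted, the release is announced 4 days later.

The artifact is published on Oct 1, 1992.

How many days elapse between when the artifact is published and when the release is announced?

119 days

Causal path: the artifact is published → staging deployment finishes → the canary is promoted → the release is announced.
Total delay along the path: 80 + 35 + 4 = 119 days.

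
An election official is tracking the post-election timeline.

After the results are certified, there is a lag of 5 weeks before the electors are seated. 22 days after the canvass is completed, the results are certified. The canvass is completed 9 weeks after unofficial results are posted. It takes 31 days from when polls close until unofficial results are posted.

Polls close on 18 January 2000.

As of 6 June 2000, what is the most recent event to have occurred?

Polls close: Jan 18, 2000.
Unofficial results are posted: Jan 18, 2000 + 31 days = Feb 18, 2000.
The canvass is completed: Feb 18, 2000 + 9 weeks = Apr 21, 2000.
The results are certified: Apr 21, 2000 + 22 days = May 13, 2000.
The electors are seated: May 13, 2000 + 5 weeks = Jun 17, 2000.
Jun 6, 2000 falls between when the results are certified (May 13, 2000) and when the electors are seated (Jun 17, 2000).

The results are certified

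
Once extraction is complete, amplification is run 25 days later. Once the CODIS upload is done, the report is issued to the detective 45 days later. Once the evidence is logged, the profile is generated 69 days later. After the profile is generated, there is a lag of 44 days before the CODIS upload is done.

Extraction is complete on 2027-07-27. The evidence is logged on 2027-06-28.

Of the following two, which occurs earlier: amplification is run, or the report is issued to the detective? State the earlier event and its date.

Extraction is complete: Jul 27, 2027.
Amplification is run: Jul 27, 2027 + 25 days = Aug 21, 2027.
The evidence is logged: Jun 28, 2027.
The profile is generated: Jun 28, 2027 + 69 days = Sep 5, 2027.
The CODIS upload is done: Sep 5, 2027 + 44 days = Oct 19, 2027.
The report is issued to the detective: Oct 19, 2027 + 45 days = Dec 3, 2027.
Comparing: amplification is run on Aug 21, 2027 vs the report is issued to the detective on Dec 3, 2027. Earlier: amplification is run.

Amplification is run — 2027-08-21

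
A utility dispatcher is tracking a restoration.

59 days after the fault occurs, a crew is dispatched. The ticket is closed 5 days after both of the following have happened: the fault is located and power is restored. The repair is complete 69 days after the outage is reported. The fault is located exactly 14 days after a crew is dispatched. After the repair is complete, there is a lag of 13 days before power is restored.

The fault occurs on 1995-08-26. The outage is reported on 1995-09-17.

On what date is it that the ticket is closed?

1995-12-13

The fault occurs: Aug 26, 1995.
A crew is dispatched: Aug 26, 1995 + 59 days = Oct 24, 1995.
The fault is located: Oct 24, 1995 + 14 days = Nov 7, 1995.
The outage is reported: Sep 17, 1995.
The repair is complete: Sep 17, 1995 + 69 days = Nov 25, 1995.
Power is restored: Nov 25, 1995 + 13 days = Dec 8, 1995.
Both prerequisites met — the fault is located (Nov 7, 1995), power is restored (Dec 8, 1995); the later is Dec 8, 1995.
The ticket is closed: Dec 8, 1995 + 5 days = Dec 13, 1995.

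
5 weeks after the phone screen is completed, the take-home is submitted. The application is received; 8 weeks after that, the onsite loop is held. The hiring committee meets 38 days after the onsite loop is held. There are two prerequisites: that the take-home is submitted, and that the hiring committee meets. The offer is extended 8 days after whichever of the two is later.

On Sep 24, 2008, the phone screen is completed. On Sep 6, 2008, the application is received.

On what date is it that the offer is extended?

The phone screen is completed: Sep 24, 2008.
The take-home is submitted: Sep 24, 2008 + 5 weeks = Oct 29, 2008.
The application is received: Sep 6, 2008.
The onsite loop is held: Sep 6, 2008 + 8 weeks = Nov 1, 2008.
The hiring committee meets: Nov 1, 2008 + 38 days = Dec 9, 2008.
Both prerequisites met — the take-home is submitted (Oct 29, 2008), the hiring committee meets (Dec 9, 2008); the later is Dec 9, 2008.
The offer is extended: Dec 9, 2008 + 8 days = Dec 17, 2008.

Dec 17, 2008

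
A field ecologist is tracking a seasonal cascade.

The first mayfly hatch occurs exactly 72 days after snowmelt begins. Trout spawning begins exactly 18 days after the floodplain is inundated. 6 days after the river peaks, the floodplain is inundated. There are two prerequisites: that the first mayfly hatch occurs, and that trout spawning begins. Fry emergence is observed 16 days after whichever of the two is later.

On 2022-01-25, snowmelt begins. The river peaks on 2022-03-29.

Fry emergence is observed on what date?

Snowmelt begins: Jan 25, 2022.
The first mayfly hatch occurs: Jan 25, 2022 + 72 days = Apr 7, 2022.
The river peaks: Mar 29, 2022.
The floodplain is inundated: Mar 29, 2022 + 6 days = Apr 4, 2022.
Trout spawning begins: Apr 4, 2022 + 18 days = Apr 22, 2022.
Both prerequisites met — the first mayfly hatch occurs (Apr 7, 2022), trout spawning begins (Apr 22, 2022); the later is Apr 22, 2022.
Fry emergence is observed: Apr 22, 2022 + 16 days = May 8, 2022.

2022-05-08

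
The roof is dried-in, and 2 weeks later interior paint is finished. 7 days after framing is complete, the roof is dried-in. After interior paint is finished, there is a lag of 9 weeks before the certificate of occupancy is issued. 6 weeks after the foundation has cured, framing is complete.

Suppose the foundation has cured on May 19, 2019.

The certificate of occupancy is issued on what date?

The foundation has cured: May 19, 2019.
Framing is complete: May 19, 2019 + 6 weeks = Jun 30, 2019.
The roof is dried-in: Jun 30, 2019 + 7 days = Jul 7, 2019.
Interior paint is finished: Jul 7, 2019 + 2 weeks = Jul 21, 2019.
The certificate of occupancy is issued: Jul 21, 2019 + 9 weeks = Sep 22, 2019.

Sep 22, 2019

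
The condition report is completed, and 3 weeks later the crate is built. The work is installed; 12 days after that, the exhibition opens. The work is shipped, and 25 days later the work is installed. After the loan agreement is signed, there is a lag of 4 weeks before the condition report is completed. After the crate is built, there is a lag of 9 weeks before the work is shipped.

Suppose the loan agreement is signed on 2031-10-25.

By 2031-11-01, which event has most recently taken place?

The loan agreement is signed: Oct 25, 2031.
The condition report is completed: Oct 25, 2031 + 4 weeks = Nov 22, 2031.
The crate is built: Nov 22, 2031 + 3 weeks = Dec 13, 2031.
The work is shipped: Dec 13, 2031 + 9 weeks = Feb 14, 2032.
The work is installed: Feb 14, 2032 + 25 days = Mar 10, 2032.
The exhibition opens: Mar 10, 2032 + 12 days = Mar 22, 2032.
Nov 1, 2031 falls between when the loan agreement is signed (Oct 25, 2031) and when the condition report is completed (Nov 22, 2031).

The loan agreement is signed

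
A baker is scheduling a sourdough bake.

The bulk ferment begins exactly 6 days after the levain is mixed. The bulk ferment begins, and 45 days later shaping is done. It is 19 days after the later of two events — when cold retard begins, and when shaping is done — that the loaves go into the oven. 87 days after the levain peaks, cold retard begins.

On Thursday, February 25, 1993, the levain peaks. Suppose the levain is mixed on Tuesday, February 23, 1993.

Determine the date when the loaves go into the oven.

The levain peaks: Feb 25, 1993.
Cold retard begins: Feb 25, 1993 + 87 days = May 23, 1993.
The levain is mixed: Feb 23, 1993.
The bulk ferment begins: Feb 23, 1993 + 6 days = Mar 1, 1993.
Shaping is done: Mar 1, 1993 + 45 days = Apr 15, 1993.
Both prerequisites met — cold retard begins (May 23, 1993), shaping is done (Apr 15, 1993); the later is May 23, 1993.
The loaves go into the oven: May 23, 1993 + 19 days = Jun 11, 1993.

Friday, June 11, 1993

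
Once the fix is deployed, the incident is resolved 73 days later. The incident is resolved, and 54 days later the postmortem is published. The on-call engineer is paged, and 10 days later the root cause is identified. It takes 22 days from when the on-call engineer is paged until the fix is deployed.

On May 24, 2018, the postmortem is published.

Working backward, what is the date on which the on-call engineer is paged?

Dec 26, 2017

The postmortem is published: May 24, 2018.
The incident is resolved: May 24, 2018 − 54 days = Mar 31, 2018.
The fix is deployed: Mar 31, 2018 − 73 days = Jan 17, 2018.
The on-call engineer is paged: Jan 17, 2018 − 22 days = Dec 26, 2017.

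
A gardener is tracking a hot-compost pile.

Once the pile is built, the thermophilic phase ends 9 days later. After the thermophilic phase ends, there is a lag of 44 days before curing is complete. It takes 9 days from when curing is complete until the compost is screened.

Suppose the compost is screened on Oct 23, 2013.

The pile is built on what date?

Aug 22, 2013

The compost is screened: Oct 23, 2013.
Curing is complete: Oct 23, 2013 − 9 days = Oct 14, 2013.
The thermophilic phase ends: Oct 14, 2013 − 44 days = Aug 31, 2013.
The pile is built: Aug 31, 2013 − 9 days = Aug 22, 2013.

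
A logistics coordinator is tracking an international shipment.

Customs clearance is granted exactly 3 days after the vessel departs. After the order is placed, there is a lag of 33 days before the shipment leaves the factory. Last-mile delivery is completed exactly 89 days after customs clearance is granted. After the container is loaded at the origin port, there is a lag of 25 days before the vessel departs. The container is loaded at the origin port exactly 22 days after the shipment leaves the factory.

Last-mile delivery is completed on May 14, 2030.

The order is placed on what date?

Nov 23, 2029

Last-mile delivery is completed: May 14, 2030.
Customs clearance is granted: May 14, 2030 − 89 days = Feb 14, 2030.
The vessel departs: Feb 14, 2030 − 3 days = Feb 11, 2030.
The container is loaded at the origin port: Feb 11, 2030 − 25 days = Jan 17, 2030.
The shipment leaves the factory: Jan 17, 2030 − 22 days = Dec 26, 2029.
The order is placed: Dec 26, 2029 − 33 days = Nov 23, 2029.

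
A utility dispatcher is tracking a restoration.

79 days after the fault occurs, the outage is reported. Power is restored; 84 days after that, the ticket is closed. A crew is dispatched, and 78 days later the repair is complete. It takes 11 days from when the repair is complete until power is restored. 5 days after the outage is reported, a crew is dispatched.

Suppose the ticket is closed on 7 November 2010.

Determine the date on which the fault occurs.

23 February 2010

The ticket is closed: Nov 7, 2010.
Power is restored: Nov 7, 2010 − 84 days = Aug 15, 2010.
The repair is complete: Aug 15, 2010 − 11 days = Aug 4, 2010.
A crew is dispatched: Aug 4, 2010 − 78 days = May 18, 2010.
The outage is reported: May 18, 2010 − 5 days = May 13, 2010.
The fault occurs: May 13, 2010 − 79 days = Feb 23, 2010.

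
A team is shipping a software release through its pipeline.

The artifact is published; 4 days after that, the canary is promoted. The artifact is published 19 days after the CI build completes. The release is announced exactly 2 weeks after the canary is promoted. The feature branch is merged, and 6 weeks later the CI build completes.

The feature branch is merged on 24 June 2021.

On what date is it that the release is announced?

11 September 2021

The feature branch is merged: Jun 24, 2021.
The CI build completes: Jun 24, 2021 + 6 weeks = Aug 5, 2021.
The artifact is published: Aug 5, 2021 + 19 days = Aug 24, 2021.
The canary is promoted: Aug 24, 2021 + 4 days = Aug 28, 2021.
The release is announced: Aug 28, 2021 + 2 weeks = Sep 11, 2021.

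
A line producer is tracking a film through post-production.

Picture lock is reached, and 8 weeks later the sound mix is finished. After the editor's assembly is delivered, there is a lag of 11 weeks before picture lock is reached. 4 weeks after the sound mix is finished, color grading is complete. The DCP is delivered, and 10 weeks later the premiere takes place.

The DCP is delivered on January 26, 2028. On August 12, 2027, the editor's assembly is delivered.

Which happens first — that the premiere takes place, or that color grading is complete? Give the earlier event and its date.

Color grading is complete — January 20, 2028

The DCP is delivered: Jan 26, 2028.
The premiere takes place: Jan 26, 2028 + 10 weeks = Apr 5, 2028.
The editor's assembly is delivered: Aug 12, 2027.
Picture lock is reached: Aug 12, 2027 + 11 weeks = Oct 28, 2027.
The sound mix is finished: Oct 28, 2027 + 8 weeks = Dec 23, 2027.
Color grading is complete: Dec 23, 2027 + 4 weeks = Jan 20, 2028.
Comparing: the premiere takes place on Apr 5, 2028 vs color grading is complete on Jan 20, 2028. Earlier: color grading is complete.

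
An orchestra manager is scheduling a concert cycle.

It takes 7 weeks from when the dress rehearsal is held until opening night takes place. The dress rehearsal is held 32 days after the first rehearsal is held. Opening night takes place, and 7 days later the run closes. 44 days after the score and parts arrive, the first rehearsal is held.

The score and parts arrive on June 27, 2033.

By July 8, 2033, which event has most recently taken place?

The score and parts arrive

The score and parts arrive: Jun 27, 2033.
The first rehearsal is held: Jun 27, 2033 + 44 days = Aug 10, 2033.
The dress rehearsal is held: Aug 10, 2033 + 32 days = Sep 11, 2033.
Opening night takes place: Sep 11, 2033 + 7 weeks = Oct 30, 2033.
The run closes: Oct 30, 2033 + 7 days = Nov 6, 2033.
Jul 8, 2033 falls between when the score and parts arrive (Jun 27, 2033) and when the first rehearsal is held (Aug 10, 2033).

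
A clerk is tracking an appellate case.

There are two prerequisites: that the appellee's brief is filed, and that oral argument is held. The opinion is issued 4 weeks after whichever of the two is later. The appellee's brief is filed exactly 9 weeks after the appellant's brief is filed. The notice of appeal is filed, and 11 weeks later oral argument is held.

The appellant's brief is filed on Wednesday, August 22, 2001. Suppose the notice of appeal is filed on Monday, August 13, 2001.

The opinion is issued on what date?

The appellant's brief is filed: Aug 22, 2001.
The appellee's brief is filed: Aug 22, 2001 + 9 weeks = Oct 24, 2001.
The notice of appeal is filed: Aug 13, 2001.
Oral argument is held: Aug 13, 2001 + 11 weeks = Oct 29, 2001.
Both prerequisites met — the appellee's brief is filed (Oct 24, 2001), oral argument is held (Oct 29, 2001); the later is Oct 29, 2001.
The opinion is issued: Oct 29, 2001 + 4 weeks = Nov 26, 2001.

Monday, November 26, 2001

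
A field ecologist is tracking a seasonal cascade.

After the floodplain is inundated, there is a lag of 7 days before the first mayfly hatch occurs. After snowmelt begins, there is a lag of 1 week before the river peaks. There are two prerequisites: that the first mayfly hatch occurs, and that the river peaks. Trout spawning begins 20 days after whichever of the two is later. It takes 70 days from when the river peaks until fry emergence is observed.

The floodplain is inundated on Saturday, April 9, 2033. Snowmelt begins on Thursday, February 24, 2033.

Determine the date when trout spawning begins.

Friday, May 6, 2033

The floodplain is inundated: Apr 9, 2033.
The first mayfly hatch occurs: Apr 9, 2033 + 7 days = Apr 16, 2033.
Snowmelt begins: Feb 24, 2033.
The river peaks: Feb 24, 2033 + 1 week = Mar 3, 2033.
Both prerequisites met — the first mayfly hatch occurs (Apr 16, 2033), the river peaks (Mar 3, 2033); the later is Apr 16, 2033.
Trout spawning begins: Apr 16, 2033 + 20 days = May 6, 2033.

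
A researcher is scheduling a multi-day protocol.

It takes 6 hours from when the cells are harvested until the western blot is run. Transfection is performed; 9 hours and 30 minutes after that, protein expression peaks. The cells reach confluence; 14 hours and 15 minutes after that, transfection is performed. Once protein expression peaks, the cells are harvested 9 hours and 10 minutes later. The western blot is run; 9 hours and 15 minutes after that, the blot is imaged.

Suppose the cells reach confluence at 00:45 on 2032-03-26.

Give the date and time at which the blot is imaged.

00:55 on 2032-03-28

The cells reach confluence: 00:45 Mar 26, 2032.
Transfection is performed: 00:45 Mar 26, 2032 + 14h15m = 15:00 Mar 26, 2032.
Protein expression peaks: 15:00 Mar 26, 2032 + 9h30m = 00:30 Mar 27, 2032.
The cells are harvested: 00:30 Mar 27, 2032 + 9h10m = 09:40 Mar 27, 2032.
The western blot is run: 09:40 Mar 27, 2032 + 6h = 15:40 Mar 27, 2032.
The blot is imaged: 15:40 Mar 27, 2032 + 9h15m = 00:55 Mar 28, 2032.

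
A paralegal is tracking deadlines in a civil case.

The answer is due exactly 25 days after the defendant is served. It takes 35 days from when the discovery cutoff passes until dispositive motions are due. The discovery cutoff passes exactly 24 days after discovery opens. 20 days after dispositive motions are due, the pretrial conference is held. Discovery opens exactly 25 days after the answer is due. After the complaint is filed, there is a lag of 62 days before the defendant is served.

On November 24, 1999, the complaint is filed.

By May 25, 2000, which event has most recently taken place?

Dispositive motions are due

The complaint is filed: Nov 24, 1999.
The defendant is served: Nov 24, 1999 + 62 days = Jan 25, 2000.
The answer is due: Jan 25, 2000 + 25 days = Feb 19, 2000.
Discovery opens: Feb 19, 2000 + 25 days = Mar 15, 2000.
The discovery cutoff passes: Mar 15, 2000 + 24 days = Apr 8, 2000.
Dispositive motions are due: Apr 8, 2000 + 35 days = May 13, 2000.
The pretrial conference is held: May 13, 2000 + 20 days = Jun 2, 2000.
May 25, 2000 falls between when dispositive motions are due (May 13, 2000) and when the pretrial conference is held (Jun 2, 2000).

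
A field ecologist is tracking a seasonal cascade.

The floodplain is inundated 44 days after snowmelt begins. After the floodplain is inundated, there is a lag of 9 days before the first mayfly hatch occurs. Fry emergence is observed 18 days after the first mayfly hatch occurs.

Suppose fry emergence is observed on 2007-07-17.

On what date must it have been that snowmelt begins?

2007-05-07

Fry emergence is observed: Jul 17, 2007.
The first mayfly hatch occurs: Jul 17, 2007 − 18 days = Jun 29, 2007.
The floodplain is inundated: Jun 29, 2007 − 9 days = Jun 20, 2007.
Snowmelt begins: Jun 20, 2007 − 44 days = May 7, 2007.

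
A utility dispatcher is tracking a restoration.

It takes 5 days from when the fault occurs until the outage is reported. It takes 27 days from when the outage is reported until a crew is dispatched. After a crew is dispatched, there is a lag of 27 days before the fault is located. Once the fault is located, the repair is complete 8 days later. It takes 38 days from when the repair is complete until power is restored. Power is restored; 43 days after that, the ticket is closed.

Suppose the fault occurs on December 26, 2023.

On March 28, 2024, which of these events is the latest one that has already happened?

The fault occurs: Dec 26, 2023.
The outage is reported: Dec 26, 2023 + 5 days = Dec 31, 2023.
A crew is dispatched: Dec 31, 2023 + 27 days = Jan 27, 2024.
The fault is located: Jan 27, 2024 + 27 days = Feb 23, 2024.
The repair is complete: Feb 23, 2024 + 8 days = Mar 2, 2024.
Power is restored: Mar 2, 2024 + 38 days = Apr 9, 2024.
The ticket is closed: Apr 9, 2024 + 43 days = May 22, 2024.
Mar 28, 2024 falls between when the repair is complete (Mar 2, 2024) and when power is restored (Apr 9, 2024).

The repair is complete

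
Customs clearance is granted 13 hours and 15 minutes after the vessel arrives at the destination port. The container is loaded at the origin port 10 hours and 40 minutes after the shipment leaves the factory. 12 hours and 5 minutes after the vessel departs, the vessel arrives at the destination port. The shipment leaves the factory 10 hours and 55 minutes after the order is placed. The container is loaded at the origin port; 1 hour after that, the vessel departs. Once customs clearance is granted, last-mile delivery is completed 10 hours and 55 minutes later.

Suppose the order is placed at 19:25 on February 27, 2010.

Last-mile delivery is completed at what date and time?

06:15 on March 2, 2010

The order is placed: 19:25 Feb 27, 2010.
The shipment leaves the factory: 19:25 Feb 27, 2010 + 10h55m = 06:20 Feb 28, 2010.
The container is loaded at the origin port: 06:20 Feb 28, 2010 + 10h40m = 17:00 Feb 28, 2010.
The vessel departs: 17:00 Feb 28, 2010 + 1h = 18:00 Feb 28, 2010.
The vessel arrives at the destination port: 18:00 Feb 28, 2010 + 12h05m = 06:05 Mar 1, 2010.
Customs clearance is granted: 06:05 Mar 1, 2010 + 13h15m = 19:20 Mar 1, 2010.
Last-mile delivery is completed: 19:20 Mar 1, 2010 + 10h55m = 06:15 Mar 2, 2010.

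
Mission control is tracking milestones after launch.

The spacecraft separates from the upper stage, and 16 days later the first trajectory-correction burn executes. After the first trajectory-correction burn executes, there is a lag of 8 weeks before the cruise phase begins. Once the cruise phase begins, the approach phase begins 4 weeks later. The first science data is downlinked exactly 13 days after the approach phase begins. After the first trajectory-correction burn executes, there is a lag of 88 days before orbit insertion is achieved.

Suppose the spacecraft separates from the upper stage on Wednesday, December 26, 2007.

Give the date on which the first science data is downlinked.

Thursday, April 17, 2008

The spacecraft separates from the upper stage: Dec 26, 2007.
The first trajectory-correction burn executes: Dec 26, 2007 + 16 days = Jan 11, 2008.
The cruise phase begins: Jan 11, 2008 + 8 weeks = Mar 7, 2008.
The approach phase begins: Mar 7, 2008 + 4 weeks = Apr 4, 2008.
The first science data is downlinked: Apr 4, 2008 + 13 days = Apr 17, 2008.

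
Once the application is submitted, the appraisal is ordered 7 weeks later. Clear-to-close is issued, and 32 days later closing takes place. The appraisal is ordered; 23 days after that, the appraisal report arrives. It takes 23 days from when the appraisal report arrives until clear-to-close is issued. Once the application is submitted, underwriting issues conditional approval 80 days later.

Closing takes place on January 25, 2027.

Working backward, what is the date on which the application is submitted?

Closing takes place: Jan 25, 2027.
Clear-to-close is issued: Jan 25, 2027 − 32 days = Dec 24, 2026.
The appraisal report arrives: Dec 24, 2026 − 23 days = Dec 1, 2026.
The appraisal is ordered: Dec 1, 2026 − 23 days = Nov 8, 2026.
The application is submitted: Nov 8, 2026 − 7 weeks = Sep 20, 2026.

September 20, 2026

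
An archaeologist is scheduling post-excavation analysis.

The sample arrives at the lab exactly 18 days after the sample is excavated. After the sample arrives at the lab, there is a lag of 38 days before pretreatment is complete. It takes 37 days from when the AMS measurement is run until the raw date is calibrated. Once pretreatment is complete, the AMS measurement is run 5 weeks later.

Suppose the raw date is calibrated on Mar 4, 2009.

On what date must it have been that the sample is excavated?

Oct 27, 2008

The raw date is calibrated: Mar 4, 2009.
The AMS measurement is run: Mar 4, 2009 − 37 days = Jan 26, 2009.
Pretreatment is complete: Jan 26, 2009 − 5 weeks = Dec 22, 2008.
The sample arrives at the lab: Dec 22, 2008 − 38 days = Nov 14, 2008.
The sample is excavated: Nov 14, 2008 − 18 days = Oct 27, 2008.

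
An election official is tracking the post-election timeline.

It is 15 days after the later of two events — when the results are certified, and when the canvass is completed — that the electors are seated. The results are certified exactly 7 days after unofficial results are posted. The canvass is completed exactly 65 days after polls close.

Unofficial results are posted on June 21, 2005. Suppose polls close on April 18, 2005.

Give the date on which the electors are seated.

July 13, 2005

Unofficial results are posted: Jun 21, 2005.
The results are certified: Jun 21, 2005 + 7 days = Jun 28, 2005.
Polls close: Apr 18, 2005.
The canvass is completed: Apr 18, 2005 + 65 days = Jun 22, 2005.
Both prerequisites met — the results are certified (Jun 28, 2005), the canvass is completed (Jun 22, 2005); the later is Jun 28, 2005.
The electors are seated: Jun 28, 2005 + 15 days = Jul 13, 2005.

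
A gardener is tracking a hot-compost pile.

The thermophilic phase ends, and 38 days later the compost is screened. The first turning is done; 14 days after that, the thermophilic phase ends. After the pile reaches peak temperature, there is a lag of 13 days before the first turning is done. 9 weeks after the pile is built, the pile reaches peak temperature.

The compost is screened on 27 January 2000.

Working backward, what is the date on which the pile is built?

21 September 1999

The compost is screened: Jan 27, 2000.
The thermophilic phase ends: Jan 27, 2000 − 38 days = Dec 20, 1999.
The first turning is done: Dec 20, 1999 − 14 days = Dec 6, 1999.
The pile reaches peak temperature: Dec 6, 1999 − 13 days = Nov 23, 1999.
The pile is built: Nov 23, 1999 − 9 weeks = Sep 21, 1999.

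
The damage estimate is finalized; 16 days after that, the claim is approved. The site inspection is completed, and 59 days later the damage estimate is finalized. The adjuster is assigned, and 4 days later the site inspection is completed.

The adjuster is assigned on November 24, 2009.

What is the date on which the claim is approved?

The adjuster is assigned: Nov 24, 2009.
The site inspection is completed: Nov 24, 2009 + 4 days = Nov 28, 2009.
The damage estimate is finalized: Nov 28, 2009 + 59 days = Jan 26, 2010.
The claim is approved: Jan 26, 2010 + 16 days = Feb 11, 2010.

February 11, 2010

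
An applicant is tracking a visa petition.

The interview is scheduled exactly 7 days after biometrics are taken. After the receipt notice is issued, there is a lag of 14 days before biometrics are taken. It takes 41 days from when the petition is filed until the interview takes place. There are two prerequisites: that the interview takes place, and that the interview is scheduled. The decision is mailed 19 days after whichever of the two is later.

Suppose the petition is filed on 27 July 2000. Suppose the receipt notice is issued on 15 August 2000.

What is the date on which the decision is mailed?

25 September 2000

The petition is filed: Jul 27, 2000.
The interview takes place: Jul 27, 2000 + 41 days = Sep 6, 2000.
The receipt notice is issued: Aug 15, 2000.
Biometrics are taken: Aug 15, 2000 + 14 days = Aug 29, 2000.
The interview is scheduled: Aug 29, 2000 + 7 days = Sep 5, 2000.
Both prerequisites met — the interview takes place (Sep 6, 2000), the interview is scheduled (Sep 5, 2000); the later is Sep 6, 2000.
The decision is mailed: Sep 6, 2000 + 19 days = Sep 25, 2000.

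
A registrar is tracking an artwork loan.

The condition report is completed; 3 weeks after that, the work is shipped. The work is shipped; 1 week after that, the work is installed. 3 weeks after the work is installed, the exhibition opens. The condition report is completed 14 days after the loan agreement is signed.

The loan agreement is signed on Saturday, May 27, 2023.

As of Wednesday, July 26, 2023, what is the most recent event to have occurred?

The work is installed

The loan agreement is signed: May 27, 2023.
The condition report is completed: May 27, 2023 + 14 days = Jun 10, 2023.
The work is shipped: Jun 10, 2023 + 3 weeks = Jul 1, 2023.
The work is installed: Jul 1, 2023 + 1 week = Jul 8, 2023.
The exhibition opens: Jul 8, 2023 + 3 weeks = Jul 29, 2023.
Jul 26, 2023 falls between when the work is installed (Jul 8, 2023) and when the exhibition opens (Jul 29, 2023).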